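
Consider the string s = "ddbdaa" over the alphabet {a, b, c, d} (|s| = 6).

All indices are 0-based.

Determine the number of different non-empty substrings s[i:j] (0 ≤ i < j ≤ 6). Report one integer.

rank→(start, suffix):
  0 → (5, 'a')
  1 → (4, 'aa')
  2 → (2, 'bdaa')
  3 → (3, 'daa')
  4 → (1, 'dbdaa')
  5 → (0, 'ddbdaa')

SA = [5, 4, 2, 3, 1, 0]
i: (SA[i-1],SA[i]) lcp shared
  1: (5,4) 1 'a'
  2: (4,2) 0 ''
  3: (2,3) 0 ''
  4: (3,1) 1 'd'
  5: (1,0) 1 'd'

n(n+1)/2 = 6·7/2 = 21
Σ LCP = 0 + 1 + 0 + 0 + 1 + 1 = 3
distinct = 21 − 3 = 18

18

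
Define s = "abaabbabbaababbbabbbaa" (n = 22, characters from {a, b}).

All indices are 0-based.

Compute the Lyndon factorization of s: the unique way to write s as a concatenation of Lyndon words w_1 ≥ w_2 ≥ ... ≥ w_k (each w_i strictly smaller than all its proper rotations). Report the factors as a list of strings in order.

["ab", "aabbabb", "aababbbabbb", "a", "a"]

emit factor 1: 'ab' (i=0, period=2)
emit factor 2: 'aabbabb' (i=2, period=7)
emit factor 3: 'aababbbabbb' (i=9, period=11)
emit factor 4: 'a' (i=20, period=1)
emit factor 5: 'a' (i=21, period=1)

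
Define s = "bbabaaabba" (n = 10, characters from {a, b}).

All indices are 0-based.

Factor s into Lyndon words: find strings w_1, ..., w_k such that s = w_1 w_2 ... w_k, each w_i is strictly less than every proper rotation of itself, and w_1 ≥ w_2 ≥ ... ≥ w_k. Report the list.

emit factor 1: 'b' (i=0, period=1)
emit factor 2: 'b' (i=1, period=1)
emit factor 3: 'ab' (i=2, period=2)
emit factor 4: 'aaabb' (i=4, period=5)
emit factor 5: 'a' (i=9, period=1)

["b", "b", "ab", "aaabb", "a"]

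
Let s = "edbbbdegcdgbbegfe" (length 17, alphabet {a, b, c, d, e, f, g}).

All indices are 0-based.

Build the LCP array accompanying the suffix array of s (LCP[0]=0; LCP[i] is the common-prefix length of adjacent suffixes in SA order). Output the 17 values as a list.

rank | idx | suffix
   0 |   2 | bbbdegcdgbbegfe
   1 |   3 | bbdegcdgbbegfe
   2 |  11 | bbegfe
   3 |   4 | bdegcdgbbegfe
   4 |  12 | begfe
   5 |   8 | cdgbbegfe
   6 |   1 | dbbbdegcdgbbegfe
   7 |   5 | degcdgbbegfe
   8 |   9 | dgbbegfe
   9 |  16 | e
  10 |   0 | edbbbdegcdgbbegfe
  11 |   6 | egcdgbbegfe
  12 |  13 | egfe
  13 |  15 | fe
  14 |  10 | gbbegfe
  15 |   7 | gcdgbbegfe
  16 |  14 | gfe

SA = [2, 3, 11, 4, 12, 8, 1, 5, 9, 16, 0, 6, 13, 15, 10, 7, 14]
rank  pair      lcp
   1  s[2:],s[3:]  2  'bb'
   2  s[3:],s[11:]  2  'bb'
   3  s[11:],s[4:]  1  'b'
   4  s[4:],s[12:]  1  'b'
   5  s[12:],s[8:]  0  ''
   6  s[8:],s[1:]  0  ''
   7  s[1:],s[5:]  1  'd'
   8  s[5:],s[9:]  1  'd'
   9  s[9:],s[16:]  0  ''
  10  s[16:],s[0:]  1  'e'
  11  s[0:],s[6:]  1  'e'
  12  s[6:],s[13:]  2  'eg'
  13  s[13:],s[15:]  0  ''
  14  s[15:],s[10:]  0  ''
  15  s[10:],s[7:]  1  'g'
  16  s[7:],s[14:]  1  'g'

[0, 2, 2, 1, 1, 0, 0, 1, 1, 0, 1, 1, 2, 0, 0, 1, 1]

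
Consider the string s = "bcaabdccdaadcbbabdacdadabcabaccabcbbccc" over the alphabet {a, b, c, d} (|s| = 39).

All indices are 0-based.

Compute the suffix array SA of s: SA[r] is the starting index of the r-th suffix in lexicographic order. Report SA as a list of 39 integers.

rank | idx | suffix
   0 |   2 | aabdccdaadcbbabdacdadabcabaccabcbbccc
   1 |   9 | aadcbbabdacdadabcabaccabcbbccc
   2 |  26 | abaccabcbbccc
   3 |  23 | abcabaccabcbbccc
   4 |  31 | abcbbccc
   5 |  15 | abdacdadabcabaccabcbbccc
   6 |   3 | abdccdaadcbbabdacdadabcabaccabcbbccc
   7 |  28 | accabcbbccc
   8 |  18 | acdadabcabaccabcbbccc
   9 |  21 | adabcabaccabcbbccc
  10 |  10 | adcbbabdacdadabcabaccabcbbccc
  11 |  14 | babdacdadabcabaccabcbbccc
  12 |  27 | baccabcbbccc
  13 |  13 | bbabdacdadabcabaccabcbbccc
  14 |  34 | bbccc
  15 |   0 | bcaabdccdaadcbbabdacdadabcabaccabcbbccc
  16 |  24 | bcabaccabcbbccc
  17 |  32 | bcbbccc
  18 |  35 | bccc
  19 |  16 | bdacdadabcabaccabcbbccc
  20 |   4 | bdccdaadcbbabdacdadabcabaccabcbbccc
  21 |  38 | c
  22 |   1 | caabdccdaadcbbabdacdadabcabaccabcbbccc
  23 |  25 | cabaccabcbbccc
  24 |  30 | cabcbbccc
  25 |  12 | cbbabdacdadabcabaccabcbbccc
  26 |  33 | cbbccc
  27 |  37 | cc
  28 |  29 | ccabcbbccc
  29 |  36 | ccc
  30 |   6 | ccdaadcbbabdacdadabcabaccabcbbccc
  31 |   7 | cdaadcbbabdacdadabcabaccabcbbccc
  32 |  19 | cdadabcabaccabcbbccc
  33 |   8 | daadcbbabdacdadabcabaccabcbbccc
  34 |  22 | dabcabaccabcbbccc
  35 |  17 | dacdadabcabaccabcbbccc
  36 |  20 | dadabcabaccabcbbccc
  37 |  11 | dcbbabdacdadabcabaccabcbbccc
  38 |   5 | dccdaadcbbabdacdadabcabaccabcbbccc

[2, 9, 26, 23, 31, 15, 3, 28, 18, 21, 10, 14, 27, 13, 34, 0, 24, 32, 35, 16, 4, 38, 1, 25, 30, 12, 33, 37, 29, 36, 6, 7, 19, 8, 22, 17, 20, 11, 5]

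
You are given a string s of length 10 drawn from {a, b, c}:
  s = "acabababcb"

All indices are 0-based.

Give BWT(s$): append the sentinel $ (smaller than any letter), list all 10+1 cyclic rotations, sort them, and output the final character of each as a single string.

bcbb$caaaab

rank  rotation     last
    0  $acabababcb  b
    1  abababcb$ac  c
    2  ababcb$acab  b
    3  abcb$acabab  b
    4  acabababcb$  $
    5  b$acabababc  c
    6  bababcb$aca  a
    7  babcb$acaba  a
    8  bcb$acababa  a
    9  cabababcb$a  a
   10  cb$acababab  b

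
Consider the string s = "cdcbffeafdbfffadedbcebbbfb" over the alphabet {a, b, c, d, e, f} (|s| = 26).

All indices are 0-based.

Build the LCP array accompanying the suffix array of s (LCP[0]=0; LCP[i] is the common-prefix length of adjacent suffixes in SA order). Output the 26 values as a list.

sorted suffixes:
  #0 SA[0]=14  'adedbcebbbfb'
  #1 SA[1]=7  'afdbfffadedbcebbbfb'
  #2 SA[2]=25  'b'
  #3 SA[3]=21  'bbbfb'
  #4 SA[4]=22  'bbfb'
  #5 SA[5]=18  'bcebbbfb'
  #6 SA[6]=23  'bfb'
  #7 SA[7]=3  'bffeafdbfffadedbcebbbfb'
  #8 SA[8]=10  'bfffadedbcebbbfb'
  #9 SA[9]=2  'cbffeafdbfffadedbcebbbfb'
  #10 SA[10]=0  'cdcbffeafdbfffadedbcebbbfb'
  #11 SA[11]=19  'cebbbfb'
  #12 SA[12]=17  'dbcebbbfb'
  #13 SA[13]=9  'dbfffadedbcebbbfb'
  #14 SA[14]=1  'dcbffeafdbfffadedbcebbbfb'
  #15 SA[15]=15  'dedbcebbbfb'
  #16 SA[16]=6  'eafdbfffadedbcebbbfb'
  #17 SA[17]=20  'ebbbfb'
  #18 SA[18]=16  'edbcebbbfb'
  #19 SA[19]=13  'fadedbcebbbfb'
  #20 SA[20]=24  'fb'
  #21 SA[21]=8  'fdbfffadedbcebbbfb'
  #22 SA[22]=5  'feafdbfffadedbcebbbfb'
  #23 SA[23]=12  'ffadedbcebbbfb'
  #24 SA[24]=4  'ffeafdbfffadedbcebbbfb'
  #25 SA[25]=11  'fffadedbcebbbfb'

SA = [14, 7, 25, 21, 22, 18, 23, 3, 10, 2, 0, 19, 17, 9, 1, 15, 6, 20, 16, 13, 24, 8, 5, 12, 4, 11]
i: (SA[i-1],SA[i]) lcp shared
  1: (14,7) 1 'a'
  2: (7,25) 0 ''
  3: (25,21) 1 'b'
  4: (21,22) 2 'bb'
  5: (22,18) 1 'b'
  6: (18,23) 1 'b'
  7: (23,3) 2 'bf'
  8: (3,10) 3 'bff'
  9: (10,2) 0 ''
  10: (2,0) 1 'c'
  11: (0,19) 1 'c'
  12: (19,17) 0 ''
  13: (17,9) 2 'db'
  14: (9,1) 1 'd'
  15: (1,15) 1 'd'
  16: (15,6) 0 ''
  17: (6,20) 1 'e'
  18: (20,16) 1 'e'
  19: (16,13) 0 ''
  20: (13,24) 1 'f'
  21: (24,8) 1 'f'
  22: (8,5) 1 'f'
  23: (5,12) 1 'f'
  24: (12,4) 2 'ff'
  25: (4,11) 2 'ff'

[0, 1, 0, 1, 2, 1, 1, 2, 3, 0, 1, 1, 0, 2, 1, 1, 0, 1, 1, 0, 1, 1, 1, 1, 2, 2]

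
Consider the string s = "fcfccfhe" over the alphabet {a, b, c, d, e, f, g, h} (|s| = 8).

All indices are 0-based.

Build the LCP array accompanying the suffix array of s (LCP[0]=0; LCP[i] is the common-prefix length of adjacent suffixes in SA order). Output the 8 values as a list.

sorted suffixes:
  #0 SA[0]=3  'ccfhe'
  #1 SA[1]=1  'cfccfhe'
  #2 SA[2]=4  'cfhe'
  #3 SA[3]=7  'e'
  #4 SA[4]=2  'fccfhe'
  #5 SA[5]=0  'fcfccfhe'
  #6 SA[6]=5  'fhe'
  #7 SA[7]=6  'he'

SA = [3, 1, 4, 7, 2, 0, 5, 6]
[i] adj suffixes → lcp
  [1] 3/1 → 1 ('c')
  [2] 1/4 → 2 ('cf')
  [3] 4/7 → 0 ('')
  [4] 7/2 → 0 ('')
  [5] 2/0 → 2 ('fc')
  [6] 0/5 → 1 ('f')
  [7] 5/6 → 0 ('')

[0, 1, 2, 0, 0, 2, 1, 0]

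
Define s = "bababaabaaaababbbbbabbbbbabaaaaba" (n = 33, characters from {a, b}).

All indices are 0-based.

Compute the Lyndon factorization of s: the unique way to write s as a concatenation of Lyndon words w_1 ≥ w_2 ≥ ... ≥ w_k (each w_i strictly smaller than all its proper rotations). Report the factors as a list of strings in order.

emit factor 1: 'b' (i=0, period=1)
emit factor 2: 'ab' (i=1, period=2)
emit factor 3: 'ab' (i=3, period=2)
emit factor 4: 'aab' (i=5, period=3)
emit factor 5: 'aaaababbbbbabbbbbab' (i=8, period=19)
emit factor 6: 'aaaab' (i=27, period=5)
emit factor 7: 'a' (i=32, period=1)

["b", "ab", "ab", "aab", "aaaababbbbbabbbbbab", "aaaab", "a"]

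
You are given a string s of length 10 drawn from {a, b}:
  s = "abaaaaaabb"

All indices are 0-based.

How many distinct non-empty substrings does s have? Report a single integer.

rank→(start, suffix):
  0 → (2, 'aaaaaabb')
  1 → (3, 'aaaaabb')
  2 → (4, 'aaaabb')
  3 → (5, 'aaabb')
  4 → (6, 'aabb')
  5 → (0, 'abaaaaaabb')
  6 → (7, 'abb')
  7 → (9, 'b')
  8 → (1, 'baaaaaabb')
  9 → (8, 'bb')

SA = [2, 3, 4, 5, 6, 0, 7, 9, 1, 8]
rank  pair      lcp
   1  s[2:],s[3:]  5  'aaaaa'
   2  s[3:],s[4:]  4  'aaaa'
   3  s[4:],s[5:]  3  'aaa'
   4  s[5:],s[6:]  2  'aa'
   5  s[6:],s[0:]  1  'a'
   6  s[0:],s[7:]  2  'ab'
   7  s[7:],s[9:]  0  ''
   8  s[9:],s[1:]  1  'b'
   9  s[1:],s[8:]  1  'b'

n(n+1)/2 = 10·11/2 = 55
Σ LCP = 0 + 5 + 4 + 3 + 2 + 1 + 2 + 0 + 1 + 1 = 19
distinct = 55 − 19 = 36

36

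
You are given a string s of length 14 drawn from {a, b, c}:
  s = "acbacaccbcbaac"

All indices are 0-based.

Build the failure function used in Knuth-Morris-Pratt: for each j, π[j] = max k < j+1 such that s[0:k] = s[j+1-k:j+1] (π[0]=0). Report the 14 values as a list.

[0, 0, 0, 1, 2, 1, 2, 0, 0, 0, 0, 1, 1, 2]

π[0] = 0
j=1 s[j]='c': π[1]=0 (border '')
j=2 s[j]='b': π[2]=0 (border '')
j=3 s[j]='a': π[3]=1 (border 'a')
j=4 s[j]='c': π[4]=2 (border 'ac')
j=5 s[j]='a': k: 2→0; π[5]=1 (border 'a')
j=6 s[j]='c': π[6]=2 (border 'ac')
j=7 s[j]='c': k: 2→0; π[7]=0 (border '')
j=8 s[j]='b': π[8]=0 (border '')
j=9 s[j]='c': π[9]=0 (border '')
j=10 s[j]='b': π[10]=0 (border '')
j=11 s[j]='a': π[11]=1 (border 'a')
j=12 s[j]='a': k: 1→0; π[12]=1 (border 'a')
j=13 s[j]='c': π[13]=2 (border 'ac')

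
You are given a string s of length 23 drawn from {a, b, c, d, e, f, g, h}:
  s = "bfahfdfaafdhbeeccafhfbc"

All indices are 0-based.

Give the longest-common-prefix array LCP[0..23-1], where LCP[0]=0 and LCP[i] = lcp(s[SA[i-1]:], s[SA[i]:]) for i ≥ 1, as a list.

[0, 1, 2, 1, 0, 1, 1, 0, 1, 1, 0, 1, 0, 1, 0, 2, 1, 1, 2, 1, 0, 1, 2]

rank | idx | suffix
   0 |   7 | aafdhbeeccafhfbc
   1 |   8 | afdhbeeccafhfbc
   2 |  17 | afhfbc
   3 |   2 | ahfdfaafdhbeeccafhfbc
   4 |  21 | bc
   5 |  12 | beeccafhfbc
   6 |   0 | bfahfdfaafdhbeeccafhfbc
   7 |  22 | c
   8 |  16 | cafhfbc
   9 |  15 | ccafhfbc
  10 |   5 | dfaafdhbeeccafhfbc
  11 |  10 | dhbeeccafhfbc
  12 |  14 | eccafhfbc
  13 |  13 | eeccafhfbc
  14 |   6 | faafdhbeeccafhfbc
  15 |   1 | fahfdfaafdhbeeccafhfbc
  16 |  20 | fbc
  17 |   4 | fdfaafdhbeeccafhfbc
  18 |   9 | fdhbeeccafhfbc
  19 |  18 | fhfbc
  20 |  11 | hbeeccafhfbc
  21 |  19 | hfbc
  22 |   3 | hfdfaafdhbeeccafhfbc

SA = [7, 8, 17, 2, 21, 12, 0, 22, 16, 15, 5, 10, 14, 13, 6, 1, 20, 4, 9, 18, 11, 19, 3]
[i] adj suffixes → lcp
  [1] 7/8 → 1 ('a')
  [2] 8/17 → 2 ('af')
  [3] 17/2 → 1 ('a')
  [4] 2/21 → 0 ('')
  [5] 21/12 → 1 ('b')
  [6] 12/0 → 1 ('b')
  [7] 0/22 → 0 ('')
  [8] 22/16 → 1 ('c')
  [9] 16/15 → 1 ('c')
  [10] 15/5 → 0 ('')
  [11] 5/10 → 1 ('d')
  [12] 10/14 → 0 ('')
  [13] 14/13 → 1 ('e')
  [14] 13/6 → 0 ('')
  [15] 6/1 → 2 ('fa')
  [16] 1/20 → 1 ('f')
  [17] 20/4 → 1 ('f')
  [18] 4/9 → 2 ('fd')
  [19] 9/18 → 1 ('f')
  [20] 18/11 → 0 ('')
  [21] 11/19 → 1 ('h')
  [22] 19/3 → 2 ('hf')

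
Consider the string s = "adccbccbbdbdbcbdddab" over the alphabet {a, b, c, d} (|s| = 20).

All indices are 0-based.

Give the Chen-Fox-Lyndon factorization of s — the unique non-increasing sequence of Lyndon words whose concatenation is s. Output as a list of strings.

emit factor 1: 'adccbccbbdbdbcbddd' (i=0, period=18)
emit factor 2: 'ab' (i=18, period=2)

["adccbccbbdbdbcbddd", "ab"]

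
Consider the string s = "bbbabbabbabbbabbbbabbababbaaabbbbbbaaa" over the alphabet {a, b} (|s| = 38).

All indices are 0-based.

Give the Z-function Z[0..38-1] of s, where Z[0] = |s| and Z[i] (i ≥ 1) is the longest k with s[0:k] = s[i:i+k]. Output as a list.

Z[0]=38
i=1: outside box; Z[1]=2 scan→box=[1,3)
i=2: min(r-i=1, Z[1]=2)=1; Z[2]=1
i=3: outside box; Z[3]=0
i=4: outside box; Z[4]=2 scan→box=[4,6)
i=5: min(r-i=1, Z[1]=2)=1; Z[5]=1
i=6: outside box; Z[6]=0
i=7: outside box; Z[7]=2 scan→box=[7,9)
i=8: min(r-i=1, Z[1]=2)=1; Z[8]=1
i=9: outside box; Z[9]=0
i=10: outside box; Z[10]=6 scan→box=[10,16)
i=11: min(r-i=5, Z[1]=2)=2; Z[11]=2
i=12: min(r-i=4, Z[2]=1)=1; Z[12]=1
i=13: min(r-i=3, Z[3]=0)=0; Z[13]=0
i=14: min(r-i=2, Z[4]=2)=2; Z[14]=3 scan→box=[14,17)
i=15: min(r-i=2, Z[1]=2)=2; Z[15]=8 scan→box=[15,23)
i=16: min(r-i=7, Z[1]=2)=2; Z[16]=2
i=17: min(r-i=6, Z[2]=1)=1; Z[17]=1
i=18: min(r-i=5, Z[3]=0)=0; Z[18]=0
i=19: min(r-i=4, Z[4]=2)=2; Z[19]=2
i=20: min(r-i=3, Z[5]=1)=1; Z[20]=1
i=21: min(r-i=2, Z[6]=0)=0; Z[21]=0
i=22: min(r-i=1, Z[7]=2)=1; Z[22]=1
i=23: outside box; Z[23]=0
i=24: outside box; Z[24]=2 scan→box=[24,26)
i=25: min(r-i=1, Z[1]=2)=1; Z[25]=1
i=26: outside box; Z[26]=0
i=27: outside box; Z[27]=0
i=28: outside box; Z[28]=0
i=29: outside box; Z[29]=3 scan→box=[29,32)
i=30: min(r-i=2, Z[1]=2)=2; Z[30]=3 scan→box=[30,33)
i=31: min(r-i=2, Z[1]=2)=2; Z[31]=3 scan→box=[31,34)
i=32: min(r-i=2, Z[1]=2)=2; Z[32]=4 scan→box=[32,36)
i=33: min(r-i=3, Z[1]=2)=2; Z[33]=2
i=34: min(r-i=2, Z[2]=1)=1; Z[34]=1
i=35: min(r-i=1, Z[3]=0)=0; Z[35]=0
i=36: outside box; Z[36]=0
i=37: outside box; Z[37]=0

[38, 2, 1, 0, 2, 1, 0, 2, 1, 0, 6, 2, 1, 0, 3, 8, 2, 1, 0, 2, 1, 0, 1, 0, 2, 1, 0, 0, 0, 3, 3, 3, 4, 2, 1, 0, 0, 0]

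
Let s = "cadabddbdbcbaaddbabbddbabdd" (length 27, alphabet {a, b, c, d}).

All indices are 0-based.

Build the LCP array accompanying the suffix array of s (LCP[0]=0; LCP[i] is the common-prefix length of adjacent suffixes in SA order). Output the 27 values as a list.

[0, 1, 2, 4, 1, 2, 0, 2, 3, 1, 1, 1, 2, 3, 4, 0, 1, 0, 1, 1, 4, 2, 2, 1, 2, 5, 3]

rank→(start, suffix):
  0 → (12, 'aaddbabbddbabdd')
  1 → (17, 'abbddbabdd')
  2 → (23, 'abdd')
  3 → (3, 'abddbdbcbaaddbabbddbabdd')
  4 → (1, 'adabddbdbcbaaddbabbddbabdd')
  5 → (13, 'addbabbddbabdd')
  6 → (11, 'baaddbabbddbabdd')
  7 → (16, 'babbddbabdd')
  8 → (22, 'babdd')
  9 → (18, 'bbddbabdd')
  10 → (9, 'bcbaaddbabbddbabdd')
  11 → (7, 'bdbcbaaddbabbddbabdd')
  12 → (24, 'bdd')
  13 → (19, 'bddbabdd')
  14 → (4, 'bddbdbcbaaddbabbddbabdd')
  15 → (0, 'cadabddbdbcbaaddbabbddbabdd')
  16 → (10, 'cbaaddbabbddbabdd')
  17 → (26, 'd')
  18 → (2, 'dabddbdbcbaaddbabbddbabdd')
  19 → (15, 'dbabbddbabdd')
  20 → (21, 'dbabdd')
  21 → (8, 'dbcbaaddbabbddbabdd')
  22 → (6, 'dbdbcbaaddbabbddbabdd')
  23 → (25, 'dd')
  24 → (14, 'ddbabbddbabdd')
  25 → (20, 'ddbabdd')
  26 → (5, 'ddbdbcbaaddbabbddbabdd')

SA = [12, 17, 23, 3, 1, 13, 11, 16, 22, 18, 9, 7, 24, 19, 4, 0, 10, 26, 2, 15, 21, 8, 6, 25, 14, 20, 5]
rank  pair      lcp
   1  s[12:],s[17:]  1  'a'
   2  s[17:],s[23:]  2  'ab'
   3  s[23:],s[3:]  4  'abdd'
   4  s[3:],s[1:]  1  'a'
   5  s[1:],s[13:]  2  'ad'
   6  s[13:],s[11:]  0  ''
   7  s[11:],s[16:]  2  'ba'
   8  s[16:],s[22:]  3  'bab'
   9  s[22:],s[18:]  1  'b'
  10  s[18:],s[9:]  1  'b'
  11  s[9:],s[7:]  1  'b'
  12  s[7:],s[24:]  2  'bd'
  13  s[24:],s[19:]  3  'bdd'
  14  s[19:],s[4:]  4  'bddb'
  15  s[4:],s[0:]  0  ''
  16  s[0:],s[10:]  1  'c'
  17  s[10:],s[26:]  0  ''
  18  s[26:],s[2:]  1  'd'
  19  s[2:],s[15:]  1  'd'
  20  s[15:],s[21:]  4  'dbab'
  21  s[21:],s[8:]  2  'db'
  22  s[8:],s[6:]  2  'db'
  23  s[6:],s[25:]  1  'd'
  24  s[25:],s[14:]  2  'dd'
  25  s[14:],s[20:]  5  'ddbab'
  26  s[20:],s[5:]  3  'ddb'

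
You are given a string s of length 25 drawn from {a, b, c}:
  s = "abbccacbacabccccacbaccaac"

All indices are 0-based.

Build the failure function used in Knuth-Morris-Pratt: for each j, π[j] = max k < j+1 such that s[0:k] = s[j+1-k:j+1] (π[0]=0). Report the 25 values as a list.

π[0] = 0
j=1 s[j]='b': π[1]=0 (border '')
j=2 s[j]='b': π[2]=0 (border '')
j=3 s[j]='c': π[3]=0 (border '')
j=4 s[j]='c': π[4]=0 (border '')
j=5 s[j]='a': π[5]=1 (border 'a')
j=6 s[j]='c': k: 1→0; π[6]=0 (border '')
j=7 s[j]='b': π[7]=0 (border '')
j=8 s[j]='a': π[8]=1 (border 'a')
j=9 s[j]='c': k: 1→0; π[9]=0 (border '')
j=10 s[j]='a': π[10]=1 (border 'a')
j=11 s[j]='b': π[11]=2 (border 'ab')
j=12 s[j]='c': k: 2→0; π[12]=0 (border '')
j=13 s[j]='c': π[13]=0 (border '')
j=14 s[j]='c': π[14]=0 (border '')
j=15 s[j]='c': π[15]=0 (border '')
j=16 s[j]='a': π[16]=1 (border 'a')
j=17 s[j]='c': k: 1→0; π[17]=0 (border '')
j=18 s[j]='b': π[18]=0 (border '')
j=19 s[j]='a': π[19]=1 (border 'a')
j=20 s[j]='c': k: 1→0; π[20]=0 (border '')
j=21 s[j]='c': π[21]=0 (border '')
j=22 s[j]='a': π[22]=1 (border 'a')
j=23 s[j]='a': k: 1→0; π[23]=1 (border 'a')
j=24 s[j]='c': k: 1→0; π[24]=0 (border '')

[0, 0, 0, 0, 0, 1, 0, 0, 1, 0, 1, 2, 0, 0, 0, 0, 1, 0, 0, 1, 0, 0, 1, 1, 0]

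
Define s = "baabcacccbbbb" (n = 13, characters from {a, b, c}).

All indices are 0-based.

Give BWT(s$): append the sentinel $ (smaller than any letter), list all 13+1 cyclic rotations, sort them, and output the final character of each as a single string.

rank  rotation        last
    0  $baabcacccbbbb  b
    1  aabcacccbbbb$b  b
    2  abcacccbbbb$ba  a
    3  acccbbbb$baabc  c
    4  b$baabcacccbbb  b
    5  baabcacccbbbb$  $
    6  bb$baabcacccbb  b
    7  bbb$baabcacccb  b
    8  bbbb$baabcaccc  c
    9  bcacccbbbb$baa  a
   10  cacccbbbb$baab  b
   11  cbbbb$baabcacc  c
   12  ccbbbb$baabcac  c
   13  cccbbbb$baabca  a

bbacb$bbcabcca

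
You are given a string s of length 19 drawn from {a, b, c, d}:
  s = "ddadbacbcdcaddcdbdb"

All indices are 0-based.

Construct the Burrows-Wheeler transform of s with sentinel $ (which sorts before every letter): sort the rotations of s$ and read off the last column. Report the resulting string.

bbdcddcddadbdbaccd$a

rank  rotation              last
    0  $ddadbacbcdcaddcdbdb  b
    1  acbcdcaddcdbdb$ddadb  b
    2  adbacbcdcaddcdbdb$dd  d
    3  addcdbdb$ddadbacbcdc  c
    4  b$ddadbacbcdcaddcdbd  d
    5  bacbcdcaddcdbdb$ddad  d
    6  bcdcaddcdbdb$ddadbac  c
    7  bdb$ddadbacbcdcaddcd  d
    8  caddcdbdb$ddadbacbcd  d
    9  cbcdcaddcdbdb$ddadba  a
   10  cdbdb$ddadbacbcdcadd  d
   11  cdcaddcdbdb$ddadbacb  b
   12  dadbacbcdcaddcdbdb$d  d
   13  db$ddadbacbcdcaddcdb  b
   14  dbacbcdcaddcdbdb$dda  a
   15  dbdb$ddadbacbcdcaddc  c
   16  dcaddcdbdb$ddadbacbc  c
   17  dcdbdb$ddadbacbcdcad  d
   18  ddadbacbcdcaddcdbdb$  $
   19  ddcdbdb$ddadbacbcdca  a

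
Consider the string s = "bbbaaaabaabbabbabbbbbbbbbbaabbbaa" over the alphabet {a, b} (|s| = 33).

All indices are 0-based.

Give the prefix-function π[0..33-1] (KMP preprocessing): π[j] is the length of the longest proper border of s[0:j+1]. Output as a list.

π[0] = 0
j=1 s[j]='b': π[1]=1 (border 'b')
j=2 s[j]='b': π[2]=2 (border 'bb')
j=3 s[j]='a': k: 2→1→0; π[3]=0 (border '')
j=4 s[j]='a': π[4]=0 (border '')
j=5 s[j]='a': π[5]=0 (border '')
j=6 s[j]='a': π[6]=0 (border '')
j=7 s[j]='b': π[7]=1 (border 'b')
j=8 s[j]='a': k: 1→0; π[8]=0 (border '')
j=9 s[j]='a': π[9]=0 (border '')
j=10 s[j]='b': π[10]=1 (border 'b')
j=11 s[j]='b': π[11]=2 (border 'bb')
j=12 s[j]='a': k: 2→1→0; π[12]=0 (border '')
j=13 s[j]='b': π[13]=1 (border 'b')
j=14 s[j]='b': π[14]=2 (border 'bb')
j=15 s[j]='a': k: 2→1→0; π[15]=0 (border '')
j=16 s[j]='b': π[16]=1 (border 'b')
j=17 s[j]='b': π[17]=2 (border 'bb')
j=18 s[j]='b': π[18]=3 (border 'bbb')
j=19 s[j]='b': k: 3→2; π[19]=3 (border 'bbb')
j=20 s[j]='b': k: 3→2; π[20]=3 (border 'bbb')
j=21 s[j]='b': k: 3→2; π[21]=3 (border 'bbb')
j=22 s[j]='b': k: 3→2; π[22]=3 (border 'bbb')
j=23 s[j]='b': k: 3→2; π[23]=3 (border 'bbb')
j=24 s[j]='b': k: 3→2; π[24]=3 (border 'bbb')
j=25 s[j]='b': k: 3→2; π[25]=3 (border 'bbb')
j=26 s[j]='a': π[26]=4 (border 'bbba')
j=27 s[j]='a': π[27]=5 (border 'bbbaa')
j=28 s[j]='b': k: 5→0; π[28]=1 (border 'b')
j=29 s[j]='b': π[29]=2 (border 'bb')
j=30 s[j]='b': π[30]=3 (border 'bbb')
j=31 s[j]='a': π[31]=4 (border 'bbba')
j=32 s[j]='a': π[32]=5 (border 'bbbaa')

[0, 1, 2, 0, 0, 0, 0, 1, 0, 0, 1, 2, 0, 1, 2, 0, 1, 2, 3, 3, 3, 3, 3, 3, 3, 3, 4, 5, 1, 2, 3, 4, 5]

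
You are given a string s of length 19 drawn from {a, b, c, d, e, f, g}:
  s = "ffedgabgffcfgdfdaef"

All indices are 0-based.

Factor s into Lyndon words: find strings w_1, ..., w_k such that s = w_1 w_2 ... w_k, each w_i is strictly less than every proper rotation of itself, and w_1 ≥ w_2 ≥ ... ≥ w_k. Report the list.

["f", "f", "e", "dg", "abgffcfgdfdaef"]

emit factor 1: 'f' (i=0, period=1)
emit factor 2: 'f' (i=1, period=1)
emit factor 3: 'e' (i=2, period=1)
emit factor 4: 'dg' (i=3, period=2)
emit factor 5: 'abgffcfgdfdaef' (i=5, period=14)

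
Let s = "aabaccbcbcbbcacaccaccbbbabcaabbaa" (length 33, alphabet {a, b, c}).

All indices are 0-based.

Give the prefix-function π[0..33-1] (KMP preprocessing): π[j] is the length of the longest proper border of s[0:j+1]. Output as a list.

[0, 1, 0, 1, 0, 0, 0, 0, 0, 0, 0, 0, 0, 1, 0, 1, 0, 0, 1, 0, 0, 0, 0, 0, 1, 0, 0, 1, 2, 3, 0, 1, 2]

π[0] = 0
j=1 s[j]='a': π[1]=1 (border 'a')
j=2 s[j]='b': k: 1→0; π[2]=0 (border '')
j=3 s[j]='a': π[3]=1 (border 'a')
j=4 s[j]='c': k: 1→0; π[4]=0 (border '')
j=5 s[j]='c': π[5]=0 (border '')
j=6 s[j]='b': π[6]=0 (border '')
j=7 s[j]='c': π[7]=0 (border '')
j=8 s[j]='b': π[8]=0 (border '')
j=9 s[j]='c': π[9]=0 (border '')
j=10 s[j]='b': π[10]=0 (border '')
j=11 s[j]='b': π[11]=0 (border '')
j=12 s[j]='c': π[12]=0 (border '')
j=13 s[j]='a': π[13]=1 (border 'a')
j=14 s[j]='c': k: 1→0; π[14]=0 (border '')
j=15 s[j]='a': π[15]=1 (border 'a')
j=16 s[j]='c': k: 1→0; π[16]=0 (border '')
j=17 s[j]='c': π[17]=0 (border '')
j=18 s[j]='a': π[18]=1 (border 'a')
j=19 s[j]='c': k: 1→0; π[19]=0 (border '')
j=20 s[j]='c': π[20]=0 (border '')
j=21 s[j]='b': π[21]=0 (border '')
j=22 s[j]='b': π[22]=0 (border '')
j=23 s[j]='b': π[23]=0 (border '')
j=24 s[j]='a': π[24]=1 (border 'a')
j=25 s[j]='b': k: 1→0; π[25]=0 (border '')
j=26 s[j]='c': π[26]=0 (border '')
j=27 s[j]='a': π[27]=1 (border 'a')
j=28 s[j]='a': π[28]=2 (border 'aa')
j=29 s[j]='b': π[29]=3 (border 'aab')
j=30 s[j]='b': k: 3→0; π[30]=0 (border '')
j=31 s[j]='a': π[31]=1 (border 'a')
j=32 s[j]='a': π[32]=2 (border 'aa')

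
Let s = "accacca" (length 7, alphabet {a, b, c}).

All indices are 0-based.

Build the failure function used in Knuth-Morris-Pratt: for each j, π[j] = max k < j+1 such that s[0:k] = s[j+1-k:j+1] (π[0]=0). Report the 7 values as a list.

[0, 0, 0, 1, 2, 3, 4]

π[0] = 0
j=1 s[j]='c': π[1]=0 (border '')
j=2 s[j]='c': π[2]=0 (border '')
j=3 s[j]='a': π[3]=1 (border 'a')
j=4 s[j]='c': π[4]=2 (border 'ac')
j=5 s[j]='c': π[5]=3 (border 'acc')
j=6 s[j]='a': π[6]=4 (border 'acca')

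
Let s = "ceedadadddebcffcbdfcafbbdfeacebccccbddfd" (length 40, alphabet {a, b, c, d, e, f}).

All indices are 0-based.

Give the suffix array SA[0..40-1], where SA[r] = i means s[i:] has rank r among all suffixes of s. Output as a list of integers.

rank | idx | suffix
   0 |  27 | acebccccbddfd
   1 |   4 | adadddebcffcbdfcafbbdfeacebccccbddfd
   2 |   6 | adddebcffcbdfcafbbdfeacebccccbddfd
   3 |  20 | afbbdfeacebccccbddfd
   4 |  22 | bbdfeacebccccbddfd
   5 |  30 | bccccbddfd
   6 |  11 | bcffcbdfcafbbdfeacebccccbddfd
   7 |  35 | bddfd
   8 |  16 | bdfcafbbdfeacebccccbddfd
   9 |  23 | bdfeacebccccbddfd
  10 |  19 | cafbbdfeacebccccbddfd
  11 |  34 | cbddfd
  12 |  15 | cbdfcafbbdfeacebccccbddfd
  13 |  33 | ccbddfd
  14 |  32 | cccbddfd
  15 |  31 | ccccbddfd
  16 |  28 | cebccccbddfd
  17 |   0 | ceedadadddebcffcbdfcafbbdfeacebccccbddfd
  18 |  12 | cffcbdfcafbbdfeacebccccbddfd
  19 |  39 | d
  20 |   3 | dadadddebcffcbdfcafbbdfeacebccccbddfd
  21 |   5 | dadddebcffcbdfcafbbdfeacebccccbddfd
  22 |   7 | dddebcffcbdfcafbbdfeacebccccbddfd
  23 |   8 | ddebcffcbdfcafbbdfeacebccccbddfd
  24 |  36 | ddfd
  25 |   9 | debcffcbdfcafbbdfeacebccccbddfd
  26 |  17 | dfcafbbdfeacebccccbddfd
  27 |  37 | dfd
  28 |  24 | dfeacebccccbddfd
  29 |  26 | eacebccccbddfd
  30 |  29 | ebccccbddfd
  31 |  10 | ebcffcbdfcafbbdfeacebccccbddfd
  32 |   2 | edadadddebcffcbdfcafbbdfeacebccccbddfd
  33 |   1 | eedadadddebcffcbdfcafbbdfeacebccccbddfd
  34 |  21 | fbbdfeacebccccbddfd
  35 |  18 | fcafbbdfeacebccccbddfd
  36 |  14 | fcbdfcafbbdfeacebccccbddfd
  37 |  38 | fd
  38 |  25 | feacebccccbddfd
  39 |  13 | ffcbdfcafbbdfeacebccccbddfd

[27, 4, 6, 20, 22, 30, 11, 35, 16, 23, 19, 34, 15, 33, 32, 31, 28, 0, 12, 39, 3, 5, 7, 8, 36, 9, 17, 37, 24, 26, 29, 10, 2, 1, 21, 18, 14, 38, 25, 13]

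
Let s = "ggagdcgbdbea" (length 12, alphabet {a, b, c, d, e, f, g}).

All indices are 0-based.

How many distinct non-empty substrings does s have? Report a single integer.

72

rank→(start, suffix):
  0 → (11, 'a')
  1 → (2, 'agdcgbdbea')
  2 → (7, 'bdbea')
  3 → (9, 'bea')
  4 → (5, 'cgbdbea')
  5 → (8, 'dbea')
  6 → (4, 'dcgbdbea')
  7 → (10, 'ea')
  8 → (1, 'gagdcgbdbea')
  9 → (6, 'gbdbea')
  10 → (3, 'gdcgbdbea')
  11 → (0, 'ggagdcgbdbea')

SA = [11, 2, 7, 9, 5, 8, 4, 10, 1, 6, 3, 0]
[i] adj suffixes → lcp
  [1] 11/2 → 1 ('a')
  [2] 2/7 → 0 ('')
  [3] 7/9 → 1 ('b')
  [4] 9/5 → 0 ('')
  [5] 5/8 → 0 ('')
  [6] 8/4 → 1 ('d')
  [7] 4/10 → 0 ('')
  [8] 10/1 → 0 ('')
  [9] 1/6 → 1 ('g')
  [10] 6/3 → 1 ('g')
  [11] 3/0 → 1 ('g')

n(n+1)/2 = 12·13/2 = 78
Σ LCP = 0 + 1 + 0 + 1 + 0 + 0 + 1 + 0 + 0 + 1 + 1 + 1 = 6
distinct = 78 − 6 = 72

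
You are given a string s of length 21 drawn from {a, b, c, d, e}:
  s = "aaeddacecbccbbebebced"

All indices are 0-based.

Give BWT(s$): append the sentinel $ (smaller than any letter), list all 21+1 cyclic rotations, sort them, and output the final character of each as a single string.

rank  rotation                last
    0  $aaeddacecbccbbebebced  d
    1  aaeddacecbccbbebebced$  $
    2  acecbccbbebebced$aaedd  d
    3  aeddacecbccbbebebced$a  a
    4  bbebebced$aaeddacecbcc  c
    5  bccbbebebced$aaeddacec  c
    6  bced$aaeddacecbccbbebe  e
    7  bebced$aaeddacecbccbbe  e
    8  bebebced$aaeddacecbccb  b
    9  cbbebebced$aaeddacecbc  c
   10  cbccbbebebced$aaeddace  e
   11  ccbbebebced$aaeddacecb  b
   12  cecbccbbebebced$aaedda  a
   13  ced$aaeddacecbccbbebeb  b
   14  d$aaeddacecbccbbebebce  e
   15  dacecbccbbebebced$aaed  d
   16  ddacecbccbbebebced$aae  e
   17  ebced$aaeddacecbccbbeb  b
   18  ebebced$aaeddacecbccbb  b
   19  ecbccbbebebced$aaeddac  c
   20  ed$aaeddacecbccbbebebc  c
   21  eddacecbccbbebebced$aa  a

d$dacceebcebabedebbcca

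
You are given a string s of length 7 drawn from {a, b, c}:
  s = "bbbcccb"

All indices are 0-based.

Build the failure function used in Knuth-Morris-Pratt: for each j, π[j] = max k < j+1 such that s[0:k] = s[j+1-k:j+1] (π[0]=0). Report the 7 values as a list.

[0, 1, 2, 0, 0, 0, 1]

π[0] = 0
j=1 s[j]='b': π[1]=1 (border 'b')
j=2 s[j]='b': π[2]=2 (border 'bb')
j=3 s[j]='c': k: 2→1→0; π[3]=0 (border '')
j=4 s[j]='c': π[4]=0 (border '')
j=5 s[j]='c': π[5]=0 (border '')
j=6 s[j]='b': π[6]=1 (border 'b')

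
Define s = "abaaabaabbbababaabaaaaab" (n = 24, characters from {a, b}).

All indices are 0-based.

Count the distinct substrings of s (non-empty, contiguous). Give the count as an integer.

sorted suffixes:
  #0 SA[0]=18  'aaaaab'
  #1 SA[1]=19  'aaaab'
  #2 SA[2]=20  'aaab'
  #3 SA[3]=2  'aaabaabbbababaabaaaaab'
  #4 SA[4]=21  'aab'
  #5 SA[5]=15  'aabaaaaab'
  #6 SA[6]=3  'aabaabbbababaabaaaaab'
  #7 SA[7]=6  'aabbbababaabaaaaab'
  #8 SA[8]=22  'ab'
  #9 SA[9]=16  'abaaaaab'
  #10 SA[10]=0  'abaaabaabbbababaabaaaaab'
  #11 SA[11]=13  'abaabaaaaab'
  #12 SA[12]=4  'abaabbbababaabaaaaab'
  #13 SA[13]=11  'ababaabaaaaab'
  #14 SA[14]=7  'abbbababaabaaaaab'
  #15 SA[15]=23  'b'
  #16 SA[16]=17  'baaaaab'
  #17 SA[17]=1  'baaabaabbbababaabaaaaab'
  #18 SA[18]=14  'baabaaaaab'
  #19 SA[19]=5  'baabbbababaabaaaaab'
  #20 SA[20]=12  'babaabaaaaab'
  #21 SA[21]=10  'bababaabaaaaab'
  #22 SA[22]=9  'bbababaabaaaaab'
  #23 SA[23]=8  'bbbababaabaaaaab'

SA = [18, 19, 20, 2, 21, 15, 3, 6, 22, 16, 0, 13, 4, 11, 7, 23, 17, 1, 14, 5, 12, 10, 9, 8]
i: (SA[i-1],SA[i]) lcp shared
  1: (18,19) 4 'aaaa'
  2: (19,20) 3 'aaa'
  3: (20,2) 4 'aaab'
  4: (2,21) 2 'aa'
  5: (21,15) 3 'aab'
  6: (15,3) 5 'aabaa'
  7: (3,6) 3 'aab'
  8: (6,22) 1 'a'
  9: (22,16) 2 'ab'
  10: (16,0) 5 'abaaa'
  11: (0,13) 4 'abaa'
  12: (13,4) 5 'abaab'
  13: (4,11) 3 'aba'
  14: (11,7) 2 'ab'
  15: (7,23) 0 ''
  16: (23,17) 1 'b'
  17: (17,1) 4 'baaa'
  18: (1,14) 3 'baa'
  19: (14,5) 4 'baab'
  20: (5,12) 2 'ba'
  21: (12,10) 4 'baba'
  22: (10,9) 1 'b'
  23: (9,8) 2 'bb'

n(n+1)/2 = 24·25/2 = 300
Σ LCP = 0 + 4 + 3 + 4 + 2 + 3 + 5 + 3 + 1 + 2 + 5 + 4 + 5 + 3 + 2 + 0 + 1 + 4 + 3 + 4 + 2 + 4 + 1 + 2 = 67
distinct = 300 − 67 = 233

233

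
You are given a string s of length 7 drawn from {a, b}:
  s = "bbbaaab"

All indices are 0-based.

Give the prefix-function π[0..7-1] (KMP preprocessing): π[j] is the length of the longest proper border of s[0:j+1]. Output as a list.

[0, 1, 2, 0, 0, 0, 1]

π[0] = 0
j=1 s[j]='b': π[1]=1 (border 'b')
j=2 s[j]='b': π[2]=2 (border 'bb')
j=3 s[j]='a': k: 2→1→0; π[3]=0 (border '')
j=4 s[j]='a': π[4]=0 (border '')
j=5 s[j]='a': π[5]=0 (border '')
j=6 s[j]='b': π[6]=1 (border 'b')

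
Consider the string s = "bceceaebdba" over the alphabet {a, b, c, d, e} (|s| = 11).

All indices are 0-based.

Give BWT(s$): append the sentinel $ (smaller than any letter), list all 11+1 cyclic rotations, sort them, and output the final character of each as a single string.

abed$eebbcac

rank  rotation      last
    0  $bceceaebdba  a
    1  a$bceceaebdb  b
    2  aebdba$bcece  e
    3  ba$bceceaebd  d
    4  bceceaebdba$  $
    5  bdba$bceceae  e
    6  ceaebdba$bce  e
    7  ceceaebdba$b  b
    8  dba$bceceaeb  b
    9  eaebdba$bcec  c
   10  ebdba$bcecea  a
   11  eceaebdba$bc  c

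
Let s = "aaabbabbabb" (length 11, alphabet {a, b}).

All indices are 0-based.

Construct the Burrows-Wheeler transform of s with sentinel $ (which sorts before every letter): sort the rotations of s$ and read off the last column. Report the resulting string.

rank  rotation      last
    0  $aaabbabbabb  b
    1  aaabbabbabb$  $
    2  aabbabbabb$a  a
    3  abb$aaabbabb  b
    4  abbabb$aaabb  b
    5  abbabbabb$aa  a
    6  b$aaabbabbab  b
    7  babb$aaabbab  b
    8  babbabb$aaab  b
    9  bb$aaabbabba  a
   10  bbabb$aaabba  a
   11  bbabbabb$aaa  a

b$abbabbbaaa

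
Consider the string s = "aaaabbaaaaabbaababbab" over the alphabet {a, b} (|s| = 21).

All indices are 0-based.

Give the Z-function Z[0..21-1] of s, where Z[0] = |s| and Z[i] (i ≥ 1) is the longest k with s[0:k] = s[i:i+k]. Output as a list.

[21, 3, 2, 1, 0, 0, 4, 8, 3, 2, 1, 0, 0, 2, 1, 0, 1, 0, 0, 1, 0]

Z[0]=21
i=1: outside box; Z[1]=3 extend→box=[1,4)
i=2: min(r-i=2, Z[1]=3)=2; Z[2]=2
i=3: min(r-i=1, Z[2]=2)=1; Z[3]=1
i=4: outside box; Z[4]=0
i=5: outside box; Z[5]=0
i=6: outside box; Z[6]=4 extend→box=[6,10)
i=7: min(r-i=3, Z[1]=3)=3; Z[7]=8 extend→box=[7,15)
i=8: min(r-i=7, Z[1]=3)=3; Z[8]=3
i=9: min(r-i=6, Z[2]=2)=2; Z[9]=2
i=10: min(r-i=5, Z[3]=1)=1; Z[10]=1
i=11: min(r-i=4, Z[4]=0)=0; Z[11]=0
i=12: min(r-i=3, Z[5]=0)=0; Z[12]=0
i=13: min(r-i=2, Z[6]=4)=2; Z[13]=2
i=14: min(r-i=1, Z[7]=8)=1; Z[14]=1
i=15: outside box; Z[15]=0
i=16: outside box; Z[16]=1 extend→box=[16,17)
i=17: outside box; Z[17]=0
i=18: outside box; Z[18]=0
i=19: outside box; Z[19]=1 extend→box=[19,20)
i=20: outside box; Z[20]=0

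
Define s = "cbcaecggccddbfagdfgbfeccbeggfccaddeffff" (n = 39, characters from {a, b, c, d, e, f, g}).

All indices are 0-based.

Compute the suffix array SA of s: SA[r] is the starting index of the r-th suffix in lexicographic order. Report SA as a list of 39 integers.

[31, 3, 14, 1, 24, 12, 19, 30, 2, 0, 23, 29, 22, 8, 9, 5, 11, 10, 32, 33, 16, 21, 4, 34, 25, 38, 13, 28, 20, 37, 36, 35, 17, 18, 7, 15, 27, 6, 26]

rank→(start, suffix):
  0 → (31, 'addeffff')
  1 → (3, 'aecggccddbfagdfgbfeccbeggfccaddeffff')
  2 → (14, 'agdfgbfeccbeggfccaddeffff')
  3 → (1, 'bcaecggccddbfagdfgbfeccbeggfccaddeffff')
  4 → (24, 'beggfccaddeffff')
  5 → (12, 'bfagdfgbfeccbeggfccaddeffff')
  6 → (19, 'bfeccbeggfccaddeffff')
  7 → (30, 'caddeffff')
  8 → (2, 'caecggccddbfagdfgbfeccbeggfccaddeffff')
  9 → (0, 'cbcaecggccddbfagdfgbfeccbeggfccaddeffff')
  10 → (23, 'cbeggfccaddeffff')
  11 → (29, 'ccaddeffff')
  12 → (22, 'ccbeggfccaddeffff')
  13 → (8, 'ccddbfagdfgbfeccbeggfccaddeffff')
  14 → (9, 'cddbfagdfgbfeccbeggfccaddeffff')
  15 → (5, 'cggccddbfagdfgbfeccbeggfccaddeffff')
  16 → (11, 'dbfagdfgbfeccbeggfccaddeffff')
  17 → (10, 'ddbfagdfgbfeccbeggfccaddeffff')
  18 → (32, 'ddeffff')
  19 → (33, 'deffff')
  20 → (16, 'dfgbfeccbeggfccaddeffff')
  21 → (21, 'eccbeggfccaddeffff')
  22 → (4, 'ecggccddbfagdfgbfeccbeggfccaddeffff')
  23 → (34, 'effff')
  24 → (25, 'eggfccaddeffff')
  25 → (38, 'f')
  26 → (13, 'fagdfgbfeccbeggfccaddeffff')
  27 → (28, 'fccaddeffff')
  28 → (20, 'feccbeggfccaddeffff')
  29 → (37, 'ff')
  30 → (36, 'fff')
  31 → (35, 'ffff')
  32 → (17, 'fgbfeccbeggfccaddeffff')
  33 → (18, 'gbfeccbeggfccaddeffff')
  34 → (7, 'gccddbfagdfgbfeccbeggfccaddeffff')
  35 → (15, 'gdfgbfeccbeggfccaddeffff')
  36 → (27, 'gfccaddeffff')
  37 → (6, 'ggccddbfagdfgbfeccbeggfccaddeffff')
  38 → (26, 'ggfccaddeffff')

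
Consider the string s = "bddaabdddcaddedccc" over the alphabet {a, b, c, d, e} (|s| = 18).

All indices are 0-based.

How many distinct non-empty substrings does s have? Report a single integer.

151

rank→(start, suffix):
  0 → (3, 'aabdddcaddedccc')
  1 → (4, 'abdddcaddedccc')
  2 → (10, 'addedccc')
  3 → (0, 'bddaabdddcaddedccc')
  4 → (5, 'bdddcaddedccc')
  5 → (17, 'c')
  6 → (9, 'caddedccc')
  7 → (16, 'cc')
  8 → (15, 'ccc')
  9 → (2, 'daabdddcaddedccc')
  10 → (8, 'dcaddedccc')
  11 → (14, 'dccc')
  12 → (1, 'ddaabdddcaddedccc')
  13 → (7, 'ddcaddedccc')
  14 → (6, 'dddcaddedccc')
  15 → (11, 'ddedccc')
  16 → (12, 'dedccc')
  17 → (13, 'edccc')

SA = [3, 4, 10, 0, 5, 17, 9, 16, 15, 2, 8, 14, 1, 7, 6, 11, 12, 13]
rank  pair      lcp
   1  s[3:],s[4:]  1  'a'
   2  s[4:],s[10:]  1  'a'
   3  s[10:],s[0:]  0  ''
   4  s[0:],s[5:]  3  'bdd'
   5  s[5:],s[17:]  0  ''
   6  s[17:],s[9:]  1  'c'
   7  s[9:],s[16:]  1  'c'
   8  s[16:],s[15:]  2  'cc'
   9  s[15:],s[2:]  0  ''
  10  s[2:],s[8:]  1  'd'
  11  s[8:],s[14:]  2  'dc'
  12  s[14:],s[1:]  1  'd'
  13  s[1:],s[7:]  2  'dd'
  14  s[7:],s[6:]  2  'dd'
  15  s[6:],s[11:]  2  'dd'
  16  s[11:],s[12:]  1  'd'
  17  s[12:],s[13:]  0  ''

n(n+1)/2 = 18·19/2 = 171
Σ LCP = 0 + 1 + 1 + 0 + 3 + 0 + 1 + 1 + 2 + 0 + 1 + 2 + 1 + 2 + 2 + 2 + 1 + 0 = 20
distinct = 171 − 20 = 151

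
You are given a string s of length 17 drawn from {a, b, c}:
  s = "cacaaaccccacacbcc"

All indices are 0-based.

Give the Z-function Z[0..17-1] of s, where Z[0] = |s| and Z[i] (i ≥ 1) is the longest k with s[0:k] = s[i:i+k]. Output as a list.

Z[0]=17
i=1: fresh scan; Z[1]=0
i=2: fresh scan; Z[2]=2 extend→box=[2,4)
i=3: min(r-i=1, Z[1]=0)=0; Z[3]=0
i=4: fresh scan; Z[4]=0
i=5: fresh scan; Z[5]=0
i=6: fresh scan; Z[6]=1 extend→box=[6,7)
i=7: fresh scan; Z[7]=1 extend→box=[7,8)
i=8: fresh scan; Z[8]=1 extend→box=[8,9)
i=9: fresh scan; Z[9]=4 extend→box=[9,13)
i=10: min(r-i=3, Z[1]=0)=0; Z[10]=0
i=11: min(r-i=2, Z[2]=2)=2; Z[11]=3 extend→box=[11,14)
i=12: min(r-i=2, Z[1]=0)=0; Z[12]=0
i=13: min(r-i=1, Z[2]=2)=1; Z[13]=1
i=14: fresh scan; Z[14]=0
i=15: fresh scan; Z[15]=1 extend→box=[15,16)
i=16: fresh scan; Z[16]=1 extend→box=[16,17)

[17, 0, 2, 0, 0, 0, 1, 1, 1, 4, 0, 3, 0, 1, 0, 1, 1]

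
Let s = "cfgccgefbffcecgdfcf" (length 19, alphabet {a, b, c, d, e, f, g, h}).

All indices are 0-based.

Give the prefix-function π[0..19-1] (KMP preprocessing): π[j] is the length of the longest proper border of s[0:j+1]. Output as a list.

π[0] = 0
j=1 s[j]='f': π[1]=0 (border '')
j=2 s[j]='g': π[2]=0 (border '')
j=3 s[j]='c': π[3]=1 (border 'c')
j=4 s[j]='c': k: 1→0; π[4]=1 (border 'c')
j=5 s[j]='g': k: 1→0; π[5]=0 (border '')
j=6 s[j]='e': π[6]=0 (border '')
j=7 s[j]='f': π[7]=0 (border '')
j=8 s[j]='b': π[8]=0 (border '')
j=9 s[j]='f': π[9]=0 (border '')
j=10 s[j]='f': π[10]=0 (border '')
j=11 s[j]='c': π[11]=1 (border 'c')
j=12 s[j]='e': k: 1→0; π[12]=0 (border '')
j=13 s[j]='c': π[13]=1 (border 'c')
j=14 s[j]='g': k: 1→0; π[14]=0 (border '')
j=15 s[j]='d': π[15]=0 (border '')
j=16 s[j]='f': π[16]=0 (border '')
j=17 s[j]='c': π[17]=1 (border 'c')
j=18 s[j]='f': π[18]=2 (border 'cf')

[0, 0, 0, 1, 1, 0, 0, 0, 0, 0, 0, 1, 0, 1, 0, 0, 0, 1, 2]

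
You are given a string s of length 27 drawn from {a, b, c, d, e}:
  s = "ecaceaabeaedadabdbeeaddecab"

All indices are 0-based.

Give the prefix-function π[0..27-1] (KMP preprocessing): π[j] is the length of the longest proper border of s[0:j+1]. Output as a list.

π[0] = 0
j=1 s[j]='c': π[1]=0 (border '')
j=2 s[j]='a': π[2]=0 (border '')
j=3 s[j]='c': π[3]=0 (border '')
j=4 s[j]='e': π[4]=1 (border 'e')
j=5 s[j]='a': k: 1→0; π[5]=0 (border '')
j=6 s[j]='a': π[6]=0 (border '')
j=7 s[j]='b': π[7]=0 (border '')
j=8 s[j]='e': π[8]=1 (border 'e')
j=9 s[j]='a': k: 1→0; π[9]=0 (border '')
j=10 s[j]='e': π[10]=1 (border 'e')
j=11 s[j]='d': k: 1→0; π[11]=0 (border '')
j=12 s[j]='a': π[12]=0 (border '')
j=13 s[j]='d': π[13]=0 (border '')
j=14 s[j]='a': π[14]=0 (border '')
j=15 s[j]='b': π[15]=0 (border '')
j=16 s[j]='d': π[16]=0 (border '')
j=17 s[j]='b': π[17]=0 (border '')
j=18 s[j]='e': π[18]=1 (border 'e')
j=19 s[j]='e': k: 1→0; π[19]=1 (border 'e')
j=20 s[j]='a': k: 1→0; π[20]=0 (border '')
j=21 s[j]='d': π[21]=0 (border '')
j=22 s[j]='d': π[22]=0 (border '')
j=23 s[j]='e': π[23]=1 (border 'e')
j=24 s[j]='c': π[24]=2 (border 'ec')
j=25 s[j]='a': π[25]=3 (border 'eca')
j=26 s[j]='b': k: 3→0; π[26]=0 (border '')

[0, 0, 0, 0, 1, 0, 0, 0, 1, 0, 1, 0, 0, 0, 0, 0, 0, 0, 1, 1, 0, 0, 0, 1, 2, 3, 0]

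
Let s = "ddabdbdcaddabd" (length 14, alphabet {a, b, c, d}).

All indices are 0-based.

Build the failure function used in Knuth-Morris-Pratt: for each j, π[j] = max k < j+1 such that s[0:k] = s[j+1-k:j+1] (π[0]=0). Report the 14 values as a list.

[0, 1, 0, 0, 1, 0, 1, 0, 0, 1, 2, 3, 4, 5]

π[0] = 0
j=1 s[j]='d': π[1]=1 (border 'd')
j=2 s[j]='a': k: 1→0; π[2]=0 (border '')
j=3 s[j]='b': π[3]=0 (border '')
j=4 s[j]='d': π[4]=1 (border 'd')
j=5 s[j]='b': k: 1→0; π[5]=0 (border '')
j=6 s[j]='d': π[6]=1 (border 'd')
j=7 s[j]='c': k: 1→0; π[7]=0 (border '')
j=8 s[j]='a': π[8]=0 (border '')
j=9 s[j]='d': π[9]=1 (border 'd')
j=10 s[j]='d': π[10]=2 (border 'dd')
j=11 s[j]='a': π[11]=3 (border 'dda')
j=12 s[j]='b': π[12]=4 (border 'ddab')
j=13 s[j]='d': π[13]=5 (border 'ddabd')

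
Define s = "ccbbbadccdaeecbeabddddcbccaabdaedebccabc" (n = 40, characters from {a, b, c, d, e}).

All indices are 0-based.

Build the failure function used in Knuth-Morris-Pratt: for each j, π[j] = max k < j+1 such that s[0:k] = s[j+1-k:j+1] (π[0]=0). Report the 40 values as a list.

[0, 1, 0, 0, 0, 0, 0, 1, 2, 0, 0, 0, 0, 1, 0, 0, 0, 0, 0, 0, 0, 0, 1, 0, 1, 2, 0, 0, 0, 0, 0, 0, 0, 0, 0, 1, 2, 0, 0, 1]

π[0] = 0
j=1 s[j]='c': π[1]=1 (border 'c')
j=2 s[j]='b': k: 1→0; π[2]=0 (border '')
j=3 s[j]='b': π[3]=0 (border '')
j=4 s[j]='b': π[4]=0 (border '')
j=5 s[j]='a': π[5]=0 (border '')
j=6 s[j]='d': π[6]=0 (border '')
j=7 s[j]='c': π[7]=1 (border 'c')
j=8 s[j]='c': π[8]=2 (border 'cc')
j=9 s[j]='d': k: 2→1→0; π[9]=0 (border '')
j=10 s[j]='a': π[10]=0 (border '')
j=11 s[j]='e': π[11]=0 (border '')
j=12 s[j]='e': π[12]=0 (border '')
j=13 s[j]='c': π[13]=1 (border 'c')
j=14 s[j]='b': k: 1→0; π[14]=0 (border '')
j=15 s[j]='e': π[15]=0 (border '')
j=16 s[j]='a': π[16]=0 (border '')
j=17 s[j]='b': π[17]=0 (border '')
j=18 s[j]='d': π[18]=0 (border '')
j=19 s[j]='d': π[19]=0 (border '')
j=20 s[j]='d': π[20]=0 (border '')
j=21 s[j]='d': π[21]=0 (border '')
j=22 s[j]='c': π[22]=1 (border 'c')
j=23 s[j]='b': k: 1→0; π[23]=0 (border '')
j=24 s[j]='c': π[24]=1 (border 'c')
j=25 s[j]='c': π[25]=2 (border 'cc')
j=26 s[j]='a': k: 2→1→0; π[26]=0 (border '')
j=27 s[j]='a': π[27]=0 (border '')
j=28 s[j]='b': π[28]=0 (border '')
j=29 s[j]='d': π[29]=0 (border '')
j=30 s[j]='a': π[30]=0 (border '')
j=31 s[j]='e': π[31]=0 (border '')
j=32 s[j]='d': π[32]=0 (border '')
j=33 s[j]='e': π[33]=0 (border '')
j=34 s[j]='b': π[34]=0 (border '')
j=35 s[j]='c': π[35]=1 (border 'c')
j=36 s[j]='c': π[36]=2 (border 'cc')
j=37 s[j]='a': k: 2→1→0; π[37]=0 (border '')
j=38 s[j]='b': π[38]=0 (border '')
j=39 s[j]='c': π[39]=1 (border 'c')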